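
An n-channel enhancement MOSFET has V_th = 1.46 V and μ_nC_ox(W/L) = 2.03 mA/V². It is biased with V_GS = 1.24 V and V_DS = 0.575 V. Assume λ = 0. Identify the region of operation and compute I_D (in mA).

V_GS = 1.24 V < V_th = 1.46 V, so the transistor is in cutoff.

Cutoff; I_D = 0 mA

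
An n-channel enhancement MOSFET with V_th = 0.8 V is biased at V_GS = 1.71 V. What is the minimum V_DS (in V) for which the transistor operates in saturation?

The boundary between triode and saturation is V_DS = V_GS − V_th = V_ov.
V_ov = 1.71 − 0.8 = 0.91 V.

V_DS,sat = 0.910 V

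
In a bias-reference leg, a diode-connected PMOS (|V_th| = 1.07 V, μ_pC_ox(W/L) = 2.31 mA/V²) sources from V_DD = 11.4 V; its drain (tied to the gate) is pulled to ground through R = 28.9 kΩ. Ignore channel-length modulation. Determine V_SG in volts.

With gate tied to drain, V_SG = V_SD ≥ V_SG − |V_th|, so the device is in saturation.
KCL at the drain: ½ k_p (V_SG − |V_th|)² = (V_DD − V_SG)/R.
Let x = V_SG − 1.07. Then 33.4 x² + x − 10.33 = 0, giving x = 0.542 V (positive root), so V_SG = 1.61 V.
I_D = (V_DD − V_SG)/R = (11.4 − 1.61) / 28.9 = 0.339 mA.

V_SG = 1.61 V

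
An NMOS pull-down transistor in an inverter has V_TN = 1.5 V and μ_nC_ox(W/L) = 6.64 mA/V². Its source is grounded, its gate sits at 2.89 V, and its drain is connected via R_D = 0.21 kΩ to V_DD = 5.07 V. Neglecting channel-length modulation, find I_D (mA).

I_D = 6.41 mA

V_GS = V_G = 2.89 V, so V_ov = 2.89 − 1.5 = 1.39 V.
Assume saturation: I_D = ½ k_n V_ov² = 0.5 × 6.64 × 1.39² = 6.41 mA, giving V_DS = V_DD − I_D R_D = 5.07 − 6.41 × 0.21 = 3.72 V.
V_DS = 3.72 V ≥ V_ov = 1.39 V, confirming saturation.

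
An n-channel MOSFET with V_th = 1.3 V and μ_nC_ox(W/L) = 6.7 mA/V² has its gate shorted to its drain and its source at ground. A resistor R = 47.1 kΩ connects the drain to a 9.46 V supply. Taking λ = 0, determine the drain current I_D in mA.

I_D = 0.168 mA

With gate tied to drain, V_GS = V_DS ≥ V_GS − V_th, so the device is in saturation.
KCL at the drain: ½ k_n (V_GS − V_th)² = (V_DD − V_GS)/R.
Let x = V_GS − 1.3. Then 158 x² + x − 8.16 = 0, giving x = 0.224 V (positive root), so V_GS = 1.52 V.
I_D = (V_DD − V_GS)/R = (9.46 − 1.52) / 47.1 = 0.168 mA.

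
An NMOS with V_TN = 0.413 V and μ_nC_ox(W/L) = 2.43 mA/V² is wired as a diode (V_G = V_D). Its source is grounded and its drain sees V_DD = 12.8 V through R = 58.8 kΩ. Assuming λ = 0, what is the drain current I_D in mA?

I_D = 0.204 mA

With gate tied to drain, V_GS = V_DS ≥ V_GS − V_TN, so the device is in saturation.
KCL at the drain: ½ k_n (V_GS − V_TN)² = (V_DD − V_GS)/R.
Let x = V_GS − 0.413. Then 71.4 x² + x − 12.39 = 0, giving x = 0.409 V (positive root), so V_GS = 0.822 V.
I_D = (V_DD − V_GS)/R = (12.8 − 0.822) / 58.8 = 0.204 mA.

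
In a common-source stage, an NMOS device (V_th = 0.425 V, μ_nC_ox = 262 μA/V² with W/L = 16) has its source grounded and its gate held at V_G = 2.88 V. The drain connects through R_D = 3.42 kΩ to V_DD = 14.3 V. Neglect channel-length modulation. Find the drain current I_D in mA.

V_GS = V_G = 2.88 V, so V_ov = 2.88 − 0.425 = 2.46 V.
k_n = μ_nC_ox · (W/L) = 4.192 mA/V².
Assume saturation: I_D = ½ k_n V_ov² = 0.5 × 4.192 × 2.46² = 12.6 mA, giving V_DS = V_DD − I_D R_D = 14.3 − 12.6 × 3.42 = -28.9 V.
But -28.9 V < V_ov = 2.46 V, so the device is actually in triode.
In triode I_D = k_n[V_ov V_DS − ½ V_DS²] and I_D = (V_DD − V_DS)/R_D. Equating: 7.17 V_DS² − 36.2 V_DS + 14.3 = 0, giving V_DS = 0.432 V (the root below V_ov).
I_D = (14.3 − 0.432) / 3.42 = 4.05 mA.

I_D = 4.05 mA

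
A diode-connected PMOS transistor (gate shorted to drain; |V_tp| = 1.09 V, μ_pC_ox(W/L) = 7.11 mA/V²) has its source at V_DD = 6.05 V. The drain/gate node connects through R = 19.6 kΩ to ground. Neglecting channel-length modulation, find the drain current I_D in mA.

With gate tied to drain, V_SG = V_SD ≥ V_SG − |V_tp|, so the device is in saturation.
KCL at the drain: ½ k_p (V_SG − |V_tp|)² = (V_DD − V_SG)/R.
Let x = V_SG − 1.09. Then 69.7 x² + x − 4.96 = 0, giving x = 0.26 V (positive root), so V_SG = 1.35 V.
I_D = (V_DD − V_SG)/R = (6.05 − 1.35) / 19.6 = 0.24 mA.

I_D = 0.240 mA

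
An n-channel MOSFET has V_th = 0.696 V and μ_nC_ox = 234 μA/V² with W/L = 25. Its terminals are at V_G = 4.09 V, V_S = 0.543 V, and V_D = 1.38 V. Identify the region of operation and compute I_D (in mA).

Triode; I_D = 11.9 mA

V_GS = V_G − V_S = 4.09 − 0.543 = 3.55 V; V_DS = V_D − V_S = 1.38 − 0.543 = 0.837 V.
k_n = μ_nC_ox · (W/L) = 5.85 mA/V².
V_ov = V_GS − V_th = 3.55 − 0.696 = 2.85 V.
Since V_DS = 0.837 V < V_ov = 2.85 V, the device is in the triode region.
I_D = k_n [V_ov · V_DS − ½ V_DS²] = 5.85 × [2.85 × 0.837 − 0.5 × 0.837²] = 11.9 mA.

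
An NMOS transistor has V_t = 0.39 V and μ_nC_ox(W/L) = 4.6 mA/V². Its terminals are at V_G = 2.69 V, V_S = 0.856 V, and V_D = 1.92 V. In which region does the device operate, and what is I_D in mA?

Triode; I_D = 4.46 mA

V_GS = V_G − V_S = 2.69 − 0.856 = 1.83 V; V_DS = V_D − V_S = 1.92 − 0.856 = 1.06 V.
V_ov = V_GS − V_t = 1.83 − 0.39 = 1.44 V.
Since V_DS = 1.06 V < V_ov = 1.44 V, the device is in the triode region.
I_D = k_n [V_ov · V_DS − ½ V_DS²] = 4.6 × [1.44 × 1.06 − 0.5 × 1.06²] = 4.46 mA.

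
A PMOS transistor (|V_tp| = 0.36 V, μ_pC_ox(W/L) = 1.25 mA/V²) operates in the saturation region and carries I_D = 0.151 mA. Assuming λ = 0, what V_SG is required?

In saturation I_D = ½ k_p (V_SG − |V_tp|)², so V_SG − |V_tp| = √(2 I_D / k_p) = √(2 × 0.151 / 1.25) = 0.492 V.
V_SG = 0.36 + 0.492 = 0.852 V.

V_SG = 0.852 V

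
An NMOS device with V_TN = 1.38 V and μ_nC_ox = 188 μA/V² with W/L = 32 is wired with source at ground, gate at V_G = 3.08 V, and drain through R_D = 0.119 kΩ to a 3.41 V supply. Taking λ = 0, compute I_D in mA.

V_GS = V_G = 3.08 V, so V_ov = 3.08 − 1.38 = 1.7 V.
k_n = μ_nC_ox · (W/L) = 6.016 mA/V².
Assume saturation: I_D = ½ k_n V_ov² = 0.5 × 6.016 × 1.7² = 8.69 mA, giving V_DS = V_DD − I_D R_D = 3.41 − 8.69 × 0.119 = 2.38 V.
V_DS = 2.38 V ≥ V_ov = 1.7 V, confirming saturation.

I_D = 8.69 mA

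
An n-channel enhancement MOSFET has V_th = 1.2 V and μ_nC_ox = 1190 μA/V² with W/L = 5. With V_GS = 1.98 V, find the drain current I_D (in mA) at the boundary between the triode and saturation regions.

At the boundary V_DS = V_ov = V_GS − V_th = 1.98 − 1.2 = 0.78 V.
k_n = μ_nC_ox · (W/L) = 5.95 mA/V².
I_D = ½ k_n V_ov² = 0.5 × 5.95 × 0.78² = 1.81 mA.

I_D = 1.81 mA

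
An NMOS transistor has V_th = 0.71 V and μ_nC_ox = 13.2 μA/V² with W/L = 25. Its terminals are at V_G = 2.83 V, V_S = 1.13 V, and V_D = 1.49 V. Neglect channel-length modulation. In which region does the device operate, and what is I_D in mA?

V_GS = V_G − V_S = 2.83 − 1.13 = 1.7 V; V_DS = V_D − V_S = 1.49 − 1.13 = 0.36 V.
k_n = μ_nC_ox · (W/L) = 0.33 mA/V².
V_ov = V_GS − V_th = 1.7 − 0.71 = 0.99 V.
Since V_DS = 0.36 V < V_ov = 0.99 V, the device is in the triode region.
I_D = k_n [V_ov · V_DS − ½ V_DS²] = 0.33 × [0.99 × 0.36 − 0.5 × 0.36²] = 0.0962 mA.

Triode; I_D = 0.0962 mA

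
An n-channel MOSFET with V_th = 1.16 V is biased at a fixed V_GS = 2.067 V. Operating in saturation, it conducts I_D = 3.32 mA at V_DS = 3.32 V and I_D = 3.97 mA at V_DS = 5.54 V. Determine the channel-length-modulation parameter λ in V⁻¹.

λ = 0.125 V⁻¹

With V_GS fixed, I_D ∝ (1 + λ V_DS) in saturation, so I_D2/I_D1 = (1 + λ V_DS2)/(1 + λ V_DS1).
3.97/3.32 = 1.196 = (1 + 5.54 λ)/(1 + 3.32 λ).
Solving: λ (I_D1 V_DS2 − I_D2 V_DS1) = I_D2 − I_D1, so λ = (3.97 − 3.32) / (3.32 × 5.54 − 3.97 × 3.32) = 0.65 / 5.21 = 0.125 V⁻¹.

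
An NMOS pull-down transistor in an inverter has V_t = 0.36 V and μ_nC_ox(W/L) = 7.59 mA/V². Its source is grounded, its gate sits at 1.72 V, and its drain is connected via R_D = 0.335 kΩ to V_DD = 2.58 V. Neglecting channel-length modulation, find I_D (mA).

V_GS = V_G = 1.72 V, so V_ov = 1.72 − 0.36 = 1.36 V.
Assume saturation: I_D = ½ k_n V_ov² = 0.5 × 7.59 × 1.36² = 7.02 mA, giving V_DS = V_DD − I_D R_D = 2.58 − 7.02 × 0.335 = 0.229 V.
But 0.229 V < V_ov = 1.36 V, so the device is actually in triode.
In triode I_D = k_n[V_ov V_DS − ½ V_DS²] and I_D = (V_DD − V_DS)/R_D. Equating: 1.27 V_DS² − 4.458 V_DS + 2.58 = 0, giving V_DS = 0.731 V (the root below V_ov).
I_D = (2.58 − 0.731) / 0.335 = 5.52 mA.

I_D = 5.52 mA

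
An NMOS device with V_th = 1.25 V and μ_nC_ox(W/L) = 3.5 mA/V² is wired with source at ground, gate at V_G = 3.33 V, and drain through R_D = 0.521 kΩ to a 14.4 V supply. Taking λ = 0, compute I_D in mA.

I_D = 7.57 mA

V_GS = V_G = 3.33 V, so V_ov = 3.33 − 1.25 = 2.08 V.
Assume saturation: I_D = ½ k_n V_ov² = 0.5 × 3.5 × 2.08² = 7.57 mA, giving V_DS = V_DD − I_D R_D = 14.4 − 7.57 × 0.521 = 10.5 V.
V_DS = 10.5 V ≥ V_ov = 2.08 V, confirming saturation.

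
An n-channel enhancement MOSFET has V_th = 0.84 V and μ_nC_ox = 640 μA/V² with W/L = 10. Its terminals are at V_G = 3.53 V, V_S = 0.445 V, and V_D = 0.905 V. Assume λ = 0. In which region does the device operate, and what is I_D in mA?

V_GS = V_G − V_S = 3.53 − 0.445 = 3.08 V; V_DS = V_D − V_S = 0.905 − 0.445 = 0.46 V.
k_n = μ_nC_ox · (W/L) = 6.4 mA/V².
V_ov = V_GS − V_th = 3.08 − 0.84 = 2.25 V.
Since V_DS = 0.46 V < V_ov = 2.25 V, the device is in the triode region.
I_D = k_n [V_ov · V_DS − ½ V_DS²] = 6.4 × [2.25 × 0.46 − 0.5 × 0.46²] = 5.93 mA.

Triode; I_D = 5.93 mA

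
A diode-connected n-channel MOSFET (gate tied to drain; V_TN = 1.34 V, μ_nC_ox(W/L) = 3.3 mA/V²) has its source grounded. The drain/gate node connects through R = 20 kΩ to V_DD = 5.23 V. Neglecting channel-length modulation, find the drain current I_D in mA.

With gate tied to drain, V_GS = V_DS ≥ V_GS − V_TN, so the device is in saturation.
KCL at the drain: ½ k_n (V_GS − V_TN)² = (V_DD − V_GS)/R.
Let x = V_GS − 1.34. Then 33 x² + x − 3.89 = 0, giving x = 0.329 V (positive root), so V_GS = 1.67 V.
I_D = (V_DD − V_GS)/R = (5.23 − 1.67) / 20 = 0.178 mA.

I_D = 0.178 mA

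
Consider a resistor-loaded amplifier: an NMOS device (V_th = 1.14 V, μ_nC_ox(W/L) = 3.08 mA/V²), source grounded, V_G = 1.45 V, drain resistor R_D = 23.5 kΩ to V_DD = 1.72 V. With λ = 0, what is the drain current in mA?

I_D = 0.0696 mA

V_GS = V_G = 1.45 V, so V_ov = 1.45 − 1.14 = 0.31 V.
Assume saturation: I_D = ½ k_n V_ov² = 0.5 × 3.08 × 0.31² = 0.148 mA, giving V_DS = V_DD − I_D R_D = 1.72 − 0.148 × 23.5 = -1.76 V.
But -1.76 V < V_ov = 0.31 V, so the device is actually in triode.
In triode I_D = k_n[V_ov V_DS − ½ V_DS²] and I_D = (V_DD − V_DS)/R_D. Equating: 36.2 V_DS² − 23.44 V_DS + 1.72 = 0, giving V_DS = 0.0844 V (the root below V_ov).
I_D = (1.72 − 0.0844) / 23.5 = 0.0696 mA.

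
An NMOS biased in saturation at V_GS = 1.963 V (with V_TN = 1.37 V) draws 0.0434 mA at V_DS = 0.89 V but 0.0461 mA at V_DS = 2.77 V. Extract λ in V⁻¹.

λ = 0.0341 V⁻¹

With V_GS fixed, I_D ∝ (1 + λ V_DS) in saturation, so I_D2/I_D1 = (1 + λ V_DS2)/(1 + λ V_DS1).
0.0461/0.0434 = 1.062 = (1 + 2.77 λ)/(1 + 0.89 λ).
Solving: λ (I_D1 V_DS2 − I_D2 V_DS1) = I_D2 − I_D1, so λ = (0.0461 − 0.0434) / (0.0434 × 2.77 − 0.0461 × 0.89) = 0.0027 / 0.0792 = 0.0341 V⁻¹.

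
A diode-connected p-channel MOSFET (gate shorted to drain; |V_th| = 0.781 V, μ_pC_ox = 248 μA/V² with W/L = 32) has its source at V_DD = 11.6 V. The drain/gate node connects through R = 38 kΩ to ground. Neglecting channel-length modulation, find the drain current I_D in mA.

I_D = 0.278 mA

With gate tied to drain, V_SG = V_SD ≥ V_SG − |V_th|, so the device is in saturation.
k_p = μ_pC_ox · (W/L) = 7.936 mA/V².
KCL at the drain: ½ k_p (V_SG − |V_th|)² = (V_DD − V_SG)/R.
Let x = V_SG − 0.781. Then 151 x² + x − 10.82 = 0, giving x = 0.265 V (positive root), so V_SG = 1.05 V.
I_D = (V_DD − V_SG)/R = (11.6 − 1.05) / 38 = 0.278 mA.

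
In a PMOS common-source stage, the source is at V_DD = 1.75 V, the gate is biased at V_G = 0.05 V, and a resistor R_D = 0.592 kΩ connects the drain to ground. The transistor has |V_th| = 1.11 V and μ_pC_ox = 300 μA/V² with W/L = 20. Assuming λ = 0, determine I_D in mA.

V_SG = V_DD − V_G = 1.75 − 0.05 = 1.7 V, so V_ov = 1.7 − 1.11 = 0.59 V.
k_p = μ_pC_ox · (W/L) = 6 mA/V².
Assume saturation: I_D = ½ k_p V_ov² = 0.5 × 6 × 0.59² = 1.04 mA, giving V_SD = V_DD − I_D R_D = 1.75 − 1.04 × 0.592 = 1.13 V.
V_SD = 1.13 V ≥ V_ov = 0.59 V, confirming saturation.

I_D = 1.04 mA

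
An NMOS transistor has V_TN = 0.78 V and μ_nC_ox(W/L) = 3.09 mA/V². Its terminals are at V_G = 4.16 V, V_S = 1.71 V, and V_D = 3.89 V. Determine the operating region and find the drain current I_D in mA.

Saturation; I_D = 4.31 mA

V_GS = V_G − V_S = 4.16 − 1.71 = 2.45 V; V_DS = V_D − V_S = 3.89 − 1.71 = 2.18 V.
V_ov = V_GS − V_TN = 2.45 − 0.78 = 1.67 V.
Since V_DS = 2.18 V ≥ V_ov = 1.67 V, the device is in saturation.
I_D = ½ k_n V_ov² = 0.5 × 3.09 × 1.67² = 4.31 mA.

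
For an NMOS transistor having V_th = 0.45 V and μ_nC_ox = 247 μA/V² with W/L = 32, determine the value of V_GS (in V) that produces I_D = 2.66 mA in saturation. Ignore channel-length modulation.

V_GS = 1.27 V

k_n = μ_nC_ox · (W/L) = 7.904 mA/V².
In saturation I_D = ½ k_n (V_GS − V_th)², so V_GS − V_th = √(2 I_D / k_n) = √(2 × 2.66 / 7.904) = 0.82 V.
V_GS = 0.45 + 0.82 = 1.27 V.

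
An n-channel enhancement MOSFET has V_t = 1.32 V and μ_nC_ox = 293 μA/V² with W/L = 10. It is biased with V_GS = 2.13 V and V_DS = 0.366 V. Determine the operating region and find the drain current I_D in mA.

k_n = μ_nC_ox · (W/L) = 2.93 mA/V².
V_ov = V_GS − V_t = 2.13 − 1.32 = 0.81 V.
Since V_DS = 0.366 V < V_ov = 0.81 V, the device is in the triode region.
I_D = k_n [V_ov · V_DS − ½ V_DS²] = 2.93 × [0.81 × 0.366 − 0.5 × 0.366²] = 0.672 mA.

Triode; I_D = 0.672 mA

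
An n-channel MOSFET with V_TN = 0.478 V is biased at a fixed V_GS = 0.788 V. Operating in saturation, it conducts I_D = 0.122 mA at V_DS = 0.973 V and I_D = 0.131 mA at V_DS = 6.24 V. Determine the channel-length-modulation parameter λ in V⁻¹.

With V_GS fixed, I_D ∝ (1 + λ V_DS) in saturation, so I_D2/I_D1 = (1 + λ V_DS2)/(1 + λ V_DS1).
0.131/0.122 = 1.074 = (1 + 6.24 λ)/(1 + 0.973 λ).
Solving: λ (I_D1 V_DS2 − I_D2 V_DS1) = I_D2 − I_D1, so λ = (0.131 − 0.122) / (0.122 × 6.24 − 0.131 × 0.973) = 0.009 / 0.634 = 0.0142 V⁻¹.

λ = 0.0142 V⁻¹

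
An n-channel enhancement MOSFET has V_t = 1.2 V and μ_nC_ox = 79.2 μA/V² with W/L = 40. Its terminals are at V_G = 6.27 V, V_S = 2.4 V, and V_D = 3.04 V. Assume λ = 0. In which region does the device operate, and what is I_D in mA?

V_GS = V_G − V_S = 6.27 − 2.4 = 3.87 V; V_DS = V_D − V_S = 3.04 − 2.4 = 0.64 V.
k_n = μ_nC_ox · (W/L) = 3.168 mA/V².
V_ov = V_GS − V_t = 3.87 − 1.2 = 2.67 V.
Since V_DS = 0.64 V < V_ov = 2.67 V, the device is in the triode region.
I_D = k_n [V_ov · V_DS − ½ V_DS²] = 3.168 × [2.67 × 0.64 − 0.5 × 0.64²] = 4.76 mA.

Triode; I_D = 4.76 mA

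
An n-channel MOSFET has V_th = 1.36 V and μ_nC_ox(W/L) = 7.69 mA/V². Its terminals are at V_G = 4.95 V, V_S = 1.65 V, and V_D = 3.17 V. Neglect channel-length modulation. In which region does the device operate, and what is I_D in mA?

Triode; I_D = 13.8 mA

V_GS = V_G − V_S = 4.95 − 1.65 = 3.3 V; V_DS = V_D − V_S = 3.17 − 1.65 = 1.52 V.
V_ov = V_GS − V_th = 3.3 − 1.36 = 1.94 V.
Since V_DS = 1.52 V < V_ov = 1.94 V, the device is in the triode region.
I_D = k_n [V_ov · V_DS − ½ V_DS²] = 7.69 × [1.94 × 1.52 − 0.5 × 1.52²] = 13.8 mA.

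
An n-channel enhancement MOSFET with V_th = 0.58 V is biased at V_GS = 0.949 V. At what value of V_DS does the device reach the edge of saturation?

V_DS,sat = 0.369 V

The boundary between triode and saturation is V_DS = V_GS − V_th = V_ov.
V_ov = 0.949 − 0.58 = 0.369 V.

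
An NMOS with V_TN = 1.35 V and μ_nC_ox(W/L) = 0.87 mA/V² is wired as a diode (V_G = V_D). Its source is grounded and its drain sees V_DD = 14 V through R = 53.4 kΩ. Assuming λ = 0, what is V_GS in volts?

V_GS = 2.07 V

With gate tied to drain, V_GS = V_DS ≥ V_GS − V_TN, so the device is in saturation.
KCL at the drain: ½ k_n (V_GS − V_TN)² = (V_DD − V_GS)/R.
Let x = V_GS − 1.35. Then 23.2 x² + x − 12.65 = 0, giving x = 0.717 V (positive root), so V_GS = 2.07 V.
I_D = (V_DD − V_GS)/R = (14 − 2.07) / 53.4 = 0.223 mA.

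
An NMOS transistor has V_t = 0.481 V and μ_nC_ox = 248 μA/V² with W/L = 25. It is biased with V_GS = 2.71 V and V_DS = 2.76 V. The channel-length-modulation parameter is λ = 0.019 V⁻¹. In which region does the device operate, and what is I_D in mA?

Saturation; I_D = 16.2 mA

k_n = μ_nC_ox · (W/L) = 6.2 mA/V².
V_ov = V_GS − V_t = 2.71 − 0.481 = 2.23 V.
Since V_DS = 2.76 V ≥ V_ov = 2.23 V, the device is in saturation.
I_D = ½ k_n V_ov² (1 + λ V_DS) = 0.5 × 6.2 × 2.23² × (1 + 0.019 × 2.76) = 16.2 mA.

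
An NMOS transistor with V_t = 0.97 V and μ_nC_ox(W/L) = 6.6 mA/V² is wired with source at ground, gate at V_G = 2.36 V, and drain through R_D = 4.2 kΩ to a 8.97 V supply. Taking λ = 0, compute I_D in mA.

V_GS = V_G = 2.36 V, so V_ov = 2.36 − 0.97 = 1.39 V.
Assume saturation: I_D = ½ k_n V_ov² = 0.5 × 6.6 × 1.39² = 6.38 mA, giving V_DS = V_DD − I_D R_D = 8.97 − 6.38 × 4.2 = -17.8 V.
But -17.8 V < V_ov = 1.39 V, so the device is actually in triode.
In triode I_D = k_n[V_ov V_DS − ½ V_DS²] and I_D = (V_DD − V_DS)/R_D. Equating: 13.9 V_DS² − 39.53 V_DS + 8.97 = 0, giving V_DS = 0.249 V (the root below V_ov).
I_D = (8.97 − 0.249) / 4.2 = 2.08 mA.

I_D = 2.08 mA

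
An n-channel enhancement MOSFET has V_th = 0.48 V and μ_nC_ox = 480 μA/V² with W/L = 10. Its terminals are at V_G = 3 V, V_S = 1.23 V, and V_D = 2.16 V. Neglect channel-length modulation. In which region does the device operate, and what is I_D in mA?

Triode; I_D = 3.68 mA

V_GS = V_G − V_S = 3 − 1.23 = 1.77 V; V_DS = V_D − V_S = 2.16 − 1.23 = 0.93 V.
k_n = μ_nC_ox · (W/L) = 4.8 mA/V².
V_ov = V_GS − V_th = 1.77 − 0.48 = 1.29 V.
Since V_DS = 0.93 V < V_ov = 1.29 V, the device is in the triode region.
I_D = k_n [V_ov · V_DS − ½ V_DS²] = 4.8 × [1.29 × 0.93 − 0.5 × 0.93²] = 3.68 mA.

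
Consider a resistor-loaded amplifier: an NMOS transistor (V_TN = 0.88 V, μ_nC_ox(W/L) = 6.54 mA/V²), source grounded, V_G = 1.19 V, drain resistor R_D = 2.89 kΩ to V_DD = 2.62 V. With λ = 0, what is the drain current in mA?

V_GS = V_G = 1.19 V, so V_ov = 1.19 − 0.88 = 0.31 V.
Assume saturation: I_D = ½ k_n V_ov² = 0.5 × 6.54 × 0.31² = 0.314 mA, giving V_DS = V_DD − I_D R_D = 2.62 − 0.314 × 2.89 = 1.71 V.
V_DS = 1.71 V ≥ V_ov = 0.31 V, confirming saturation.

I_D = 0.314 mA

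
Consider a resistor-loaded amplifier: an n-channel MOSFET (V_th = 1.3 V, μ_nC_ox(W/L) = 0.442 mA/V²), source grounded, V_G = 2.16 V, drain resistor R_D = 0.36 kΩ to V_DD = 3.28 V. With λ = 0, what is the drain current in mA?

I_D = 0.163 mA

V_GS = V_G = 2.16 V, so V_ov = 2.16 − 1.3 = 0.86 V.
Assume saturation: I_D = ½ k_n V_ov² = 0.5 × 0.442 × 0.86² = 0.163 mA, giving V_DS = V_DD − I_D R_D = 3.28 − 0.163 × 0.36 = 3.22 V.
V_DS = 3.22 V ≥ V_ov = 0.86 V, confirming saturation.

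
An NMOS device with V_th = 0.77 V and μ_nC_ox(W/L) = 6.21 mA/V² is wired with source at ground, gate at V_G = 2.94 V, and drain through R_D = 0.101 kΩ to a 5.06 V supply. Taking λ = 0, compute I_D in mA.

I_D = 14.6 mA

V_GS = V_G = 2.94 V, so V_ov = 2.94 − 0.77 = 2.17 V.
Assume saturation: I_D = ½ k_n V_ov² = 0.5 × 6.21 × 2.17² = 14.6 mA, giving V_DS = V_DD − I_D R_D = 5.06 − 14.6 × 0.101 = 3.58 V.
V_DS = 3.58 V ≥ V_ov = 2.17 V, confirming saturation.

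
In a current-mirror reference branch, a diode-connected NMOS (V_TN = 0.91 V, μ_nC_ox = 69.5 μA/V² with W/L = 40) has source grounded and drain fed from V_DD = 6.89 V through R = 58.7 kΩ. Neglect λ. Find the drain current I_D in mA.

With gate tied to drain, V_GS = V_DS ≥ V_GS − V_TN, so the device is in saturation.
k_n = μ_nC_ox · (W/L) = 2.78 mA/V².
KCL at the drain: ½ k_n (V_GS − V_TN)² = (V_DD − V_GS)/R.
Let x = V_GS − 0.91. Then 81.6 x² + x − 5.98 = 0, giving x = 0.265 V (positive root), so V_GS = 1.17 V.
I_D = (V_DD − V_GS)/R = (6.89 − 1.17) / 58.7 = 0.0974 mA.

I_D = 0.0974 mA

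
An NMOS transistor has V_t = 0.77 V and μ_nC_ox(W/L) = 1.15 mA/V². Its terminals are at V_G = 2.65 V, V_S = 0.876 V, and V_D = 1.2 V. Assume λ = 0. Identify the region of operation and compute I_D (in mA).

V_GS = V_G − V_S = 2.65 − 0.876 = 1.77 V; V_DS = V_D − V_S = 1.2 − 0.876 = 0.324 V.
V_ov = V_GS − V_t = 1.77 − 0.77 = 1 V.
Since V_DS = 0.324 V < V_ov = 1 V, the device is in the triode region.
I_D = k_n [V_ov · V_DS − ½ V_DS²] = 1.15 × [1 × 0.324 − 0.5 × 0.324²] = 0.314 mA.

Triode; I_D = 0.314 mA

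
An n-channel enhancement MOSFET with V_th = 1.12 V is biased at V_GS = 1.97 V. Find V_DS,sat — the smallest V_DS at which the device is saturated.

The boundary between triode and saturation is V_DS = V_GS − V_th = V_ov.
V_ov = 1.97 − 1.12 = 0.85 V.

V_DS,sat = 0.850 V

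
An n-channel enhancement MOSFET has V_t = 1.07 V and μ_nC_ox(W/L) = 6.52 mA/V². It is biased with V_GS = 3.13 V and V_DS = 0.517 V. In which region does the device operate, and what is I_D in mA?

Triode; I_D = 6.07 mA

V_ov = V_GS − V_t = 3.13 − 1.07 = 2.06 V.
Since V_DS = 0.517 V < V_ov = 2.06 V, the device is in the triode region.
I_D = k_n [V_ov · V_DS − ½ V_DS²] = 6.52 × [2.06 × 0.517 − 0.5 × 0.517²] = 6.07 mA.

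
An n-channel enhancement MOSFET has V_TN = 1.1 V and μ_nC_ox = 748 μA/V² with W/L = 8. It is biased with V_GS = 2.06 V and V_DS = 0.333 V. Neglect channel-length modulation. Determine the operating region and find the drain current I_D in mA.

k_n = μ_nC_ox · (W/L) = 5.984 mA/V².
V_ov = V_GS − V_TN = 2.06 − 1.1 = 0.96 V.
Since V_DS = 0.333 V < V_ov = 0.96 V, the device is in the triode region.
I_D = k_n [V_ov · V_DS − ½ V_DS²] = 5.984 × [0.96 × 0.333 − 0.5 × 0.333²] = 1.58 mA.

Triode; I_D = 1.58 mA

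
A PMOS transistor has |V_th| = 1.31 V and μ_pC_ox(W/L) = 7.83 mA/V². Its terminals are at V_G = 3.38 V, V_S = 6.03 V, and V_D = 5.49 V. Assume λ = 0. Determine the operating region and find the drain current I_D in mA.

Triode; I_D = 4.52 mA

V_SG = V_S − V_G = 6.03 − 3.38 = 2.65 V; V_SD = V_S − V_D = 6.03 − 5.49 = 0.54 V.
V_ov = V_SG − |V_th| = 2.65 − 1.31 = 1.34 V.
Since V_SD = 0.54 V < V_ov = 1.34 V, the device is in the triode region.
I_D = k_p [V_ov · V_SD − ½ V_SD²] = 7.83 × [1.34 × 0.54 − 0.5 × 0.54²] = 4.52 mA.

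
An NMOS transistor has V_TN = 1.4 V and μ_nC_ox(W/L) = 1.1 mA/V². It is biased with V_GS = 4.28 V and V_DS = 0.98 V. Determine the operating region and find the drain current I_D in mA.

V_ov = V_GS − V_TN = 4.28 − 1.4 = 2.88 V.
Since V_DS = 0.98 V < V_ov = 2.88 V, the device is in the triode region.
I_D = k_n [V_ov · V_DS − ½ V_DS²] = 1.1 × [2.88 × 0.98 − 0.5 × 0.98²] = 2.58 mA.

Triode; I_D = 2.58 mA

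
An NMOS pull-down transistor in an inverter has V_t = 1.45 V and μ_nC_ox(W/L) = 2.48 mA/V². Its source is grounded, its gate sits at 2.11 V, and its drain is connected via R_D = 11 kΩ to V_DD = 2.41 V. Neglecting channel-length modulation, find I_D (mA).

V_GS = V_G = 2.11 V, so V_ov = 2.11 − 1.45 = 0.66 V.
Assume saturation: I_D = ½ k_n V_ov² = 0.5 × 2.48 × 0.66² = 0.54 mA, giving V_DS = V_DD − I_D R_D = 2.41 − 0.54 × 11 = -3.53 V.
But -3.53 V < V_ov = 0.66 V, so the device is actually in triode.
In triode I_D = k_n[V_ov V_DS − ½ V_DS²] and I_D = (V_DD − V_DS)/R_D. Equating: 13.6 V_DS² − 19 V_DS + 2.41 = 0, giving V_DS = 0.141 V (the root below V_ov).
I_D = (2.41 − 0.141) / 11 = 0.206 mA.

I_D = 0.206 mA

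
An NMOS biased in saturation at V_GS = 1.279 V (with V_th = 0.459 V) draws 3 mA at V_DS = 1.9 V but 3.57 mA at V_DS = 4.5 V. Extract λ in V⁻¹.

With V_GS fixed, I_D ∝ (1 + λ V_DS) in saturation, so I_D2/I_D1 = (1 + λ V_DS2)/(1 + λ V_DS1).
3.57/3 = 1.19 = (1 + 4.5 λ)/(1 + 1.9 λ).
Solving: λ (I_D1 V_DS2 − I_D2 V_DS1) = I_D2 − I_D1, so λ = (3.57 − 3) / (3 × 4.5 − 3.57 × 1.9) = 0.57 / 6.72 = 0.0849 V⁻¹.

λ = 0.0849 V⁻¹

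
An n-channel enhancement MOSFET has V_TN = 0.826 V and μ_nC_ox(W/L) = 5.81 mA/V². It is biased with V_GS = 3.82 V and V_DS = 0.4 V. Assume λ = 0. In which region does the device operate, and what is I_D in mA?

Triode; I_D = 6.49 mA

V_ov = V_GS − V_TN = 3.82 − 0.826 = 2.99 V.
Since V_DS = 0.4 V < V_ov = 2.99 V, the device is in the triode region.
I_D = k_n [V_ov · V_DS − ½ V_DS²] = 5.81 × [2.99 × 0.4 − 0.5 × 0.4²] = 6.49 mA.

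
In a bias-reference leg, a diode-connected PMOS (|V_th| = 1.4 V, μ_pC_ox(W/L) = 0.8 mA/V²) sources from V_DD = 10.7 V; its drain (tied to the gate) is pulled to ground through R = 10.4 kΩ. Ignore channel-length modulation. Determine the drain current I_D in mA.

With gate tied to drain, V_SG = V_SD ≥ V_SG − |V_th|, so the device is in saturation.
KCL at the drain: ½ k_p (V_SG − |V_th|)² = (V_DD − V_SG)/R.
Let x = V_SG − 1.4. Then 4.16 x² + x − 9.3 = 0, giving x = 1.38 V (positive root), so V_SG = 2.78 V.
I_D = (V_DD − V_SG)/R = (10.7 − 2.78) / 10.4 = 0.762 mA.

I_D = 0.762 mA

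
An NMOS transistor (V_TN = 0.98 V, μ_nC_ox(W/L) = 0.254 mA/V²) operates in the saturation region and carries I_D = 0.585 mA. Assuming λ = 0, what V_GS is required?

V_GS = 3.13 V

In saturation I_D = ½ k_n (V_GS − V_TN)², so V_GS − V_TN = √(2 I_D / k_n) = √(2 × 0.585 / 0.254) = 2.15 V.
V_GS = 0.98 + 2.15 = 3.13 V.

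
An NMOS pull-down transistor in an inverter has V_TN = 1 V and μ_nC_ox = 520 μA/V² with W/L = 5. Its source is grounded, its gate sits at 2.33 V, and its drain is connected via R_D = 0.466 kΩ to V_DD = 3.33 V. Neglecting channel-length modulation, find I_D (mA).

I_D = 2.30 mA

V_GS = V_G = 2.33 V, so V_ov = 2.33 − 1 = 1.33 V.
k_n = μ_nC_ox · (W/L) = 2.6 mA/V².
Assume saturation: I_D = ½ k_n V_ov² = 0.5 × 2.6 × 1.33² = 2.3 mA, giving V_DS = V_DD − I_D R_D = 3.33 − 2.3 × 0.466 = 2.26 V.
V_DS = 2.26 V ≥ V_ov = 1.33 V, confirming saturation.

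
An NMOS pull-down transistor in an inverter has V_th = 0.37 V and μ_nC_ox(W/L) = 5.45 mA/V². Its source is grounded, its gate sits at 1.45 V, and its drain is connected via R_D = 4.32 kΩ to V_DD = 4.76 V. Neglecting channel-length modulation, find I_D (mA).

V_GS = V_G = 1.45 V, so V_ov = 1.45 − 0.37 = 1.08 V.
Assume saturation: I_D = ½ k_n V_ov² = 0.5 × 5.45 × 1.08² = 3.18 mA, giving V_DS = V_DD − I_D R_D = 4.76 − 3.18 × 4.32 = -8.97 V.
But -8.97 V < V_ov = 1.08 V, so the device is actually in triode.
In triode I_D = k_n[V_ov V_DS − ½ V_DS²] and I_D = (V_DD − V_DS)/R_D. Equating: 11.8 V_DS² − 26.43 V_DS + 4.76 = 0, giving V_DS = 0.197 V (the root below V_ov).
I_D = (4.76 − 0.197) / 4.32 = 1.06 mA.

I_D = 1.06 mA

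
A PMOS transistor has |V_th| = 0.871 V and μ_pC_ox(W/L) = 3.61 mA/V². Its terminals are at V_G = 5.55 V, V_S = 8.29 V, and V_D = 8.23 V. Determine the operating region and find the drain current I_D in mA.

Triode; I_D = 0.398 mA

V_SG = V_S − V_G = 8.29 − 5.55 = 2.74 V; V_SD = V_S − V_D = 8.29 − 8.23 = 0.06 V.
V_ov = V_SG − |V_th| = 2.74 − 0.871 = 1.87 V.
Since V_SD = 0.06 V < V_ov = 1.87 V, the device is in the triode region.
I_D = k_p [V_ov · V_SD − ½ V_SD²] = 3.61 × [1.87 × 0.06 − 0.5 × 0.06²] = 0.398 mA.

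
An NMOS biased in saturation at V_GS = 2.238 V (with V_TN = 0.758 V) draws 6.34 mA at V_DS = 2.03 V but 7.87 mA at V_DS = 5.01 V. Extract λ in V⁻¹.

λ = 0.0969 V⁻¹

With V_GS fixed, I_D ∝ (1 + λ V_DS) in saturation, so I_D2/I_D1 = (1 + λ V_DS2)/(1 + λ V_DS1).
7.87/6.34 = 1.241 = (1 + 5.01 λ)/(1 + 2.03 λ).
Solving: λ (I_D1 V_DS2 − I_D2 V_DS1) = I_D2 − I_D1, so λ = (7.87 − 6.34) / (6.34 × 5.01 − 7.87 × 2.03) = 1.53 / 15.8 = 0.0969 V⁻¹.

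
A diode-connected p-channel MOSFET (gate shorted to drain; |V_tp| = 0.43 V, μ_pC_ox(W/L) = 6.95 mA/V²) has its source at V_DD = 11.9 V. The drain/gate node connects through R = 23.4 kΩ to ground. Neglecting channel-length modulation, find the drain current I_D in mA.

I_D = 0.474 mA

With gate tied to drain, V_SG = V_SD ≥ V_SG − |V_tp|, so the device is in saturation.
KCL at the drain: ½ k_p (V_SG − |V_tp|)² = (V_DD − V_SG)/R.
Let x = V_SG − 0.43. Then 81.3 x² + x − 11.47 = 0, giving x = 0.369 V (positive root), so V_SG = 0.799 V.
I_D = (V_DD − V_SG)/R = (11.9 − 0.799) / 23.4 = 0.474 mA.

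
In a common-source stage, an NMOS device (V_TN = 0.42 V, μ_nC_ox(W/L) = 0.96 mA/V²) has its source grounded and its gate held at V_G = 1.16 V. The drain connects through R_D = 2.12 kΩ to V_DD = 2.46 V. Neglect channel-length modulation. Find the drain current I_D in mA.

I_D = 0.263 mA

V_GS = V_G = 1.16 V, so V_ov = 1.16 − 0.42 = 0.74 V.
Assume saturation: I_D = ½ k_n V_ov² = 0.5 × 0.96 × 0.74² = 0.263 mA, giving V_DS = V_DD − I_D R_D = 2.46 − 0.263 × 2.12 = 1.9 V.
V_DS = 1.9 V ≥ V_ov = 0.74 V, confirming saturation.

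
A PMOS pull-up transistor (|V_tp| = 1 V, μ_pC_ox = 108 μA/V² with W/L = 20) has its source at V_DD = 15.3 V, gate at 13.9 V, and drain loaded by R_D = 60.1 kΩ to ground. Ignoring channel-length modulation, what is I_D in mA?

I_D = 0.173 mA

V_SG = V_DD − V_G = 15.3 − 13.9 = 1.4 V, so V_ov = 1.4 − 1 = 0.4 V.
k_p = μ_pC_ox · (W/L) = 2.16 mA/V².
Assume saturation: I_D = ½ k_p V_ov² = 0.5 × 2.16 × 0.4² = 0.173 mA, giving V_SD = V_DD − I_D R_D = 15.3 − 0.173 × 60.1 = 4.91 V.
V_SD = 4.91 V ≥ V_ov = 0.4 V, confirming saturation.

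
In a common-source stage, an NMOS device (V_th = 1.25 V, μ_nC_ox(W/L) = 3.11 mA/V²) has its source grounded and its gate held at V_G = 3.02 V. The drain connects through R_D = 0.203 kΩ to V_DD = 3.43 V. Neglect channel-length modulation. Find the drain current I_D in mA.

I_D = 4.87 mA

V_GS = V_G = 3.02 V, so V_ov = 3.02 − 1.25 = 1.77 V.
Assume saturation: I_D = ½ k_n V_ov² = 0.5 × 3.11 × 1.77² = 4.87 mA, giving V_DS = V_DD − I_D R_D = 3.43 − 4.87 × 0.203 = 2.44 V.
V_DS = 2.44 V ≥ V_ov = 1.77 V, confirming saturation.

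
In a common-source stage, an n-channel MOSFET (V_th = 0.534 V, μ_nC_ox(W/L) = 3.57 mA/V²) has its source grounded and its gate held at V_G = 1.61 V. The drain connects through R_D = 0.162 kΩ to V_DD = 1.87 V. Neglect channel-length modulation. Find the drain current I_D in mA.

I_D = 2.07 mA

V_GS = V_G = 1.61 V, so V_ov = 1.61 − 0.534 = 1.08 V.
Assume saturation: I_D = ½ k_n V_ov² = 0.5 × 3.57 × 1.08² = 2.07 mA, giving V_DS = V_DD − I_D R_D = 1.87 − 2.07 × 0.162 = 1.54 V.
V_DS = 1.54 V ≥ V_ov = 1.08 V, confirming saturation.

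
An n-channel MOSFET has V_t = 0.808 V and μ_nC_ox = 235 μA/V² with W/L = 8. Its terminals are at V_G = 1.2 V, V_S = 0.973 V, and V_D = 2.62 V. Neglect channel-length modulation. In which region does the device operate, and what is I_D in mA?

V_GS = V_G − V_S = 1.2 − 0.973 = 0.227 V; V_DS = V_D − V_S = 2.62 − 0.973 = 1.65 V.
V_GS = 0.227 V < V_t = 0.808 V, so the transistor is in cutoff.

Cutoff; I_D = 0 mA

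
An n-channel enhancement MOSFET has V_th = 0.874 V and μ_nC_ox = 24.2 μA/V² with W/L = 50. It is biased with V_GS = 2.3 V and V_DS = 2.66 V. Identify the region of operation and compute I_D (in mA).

k_n = μ_nC_ox · (W/L) = 1.21 mA/V².
V_ov = V_GS − V_th = 2.3 − 0.874 = 1.43 V.
Since V_DS = 2.66 V ≥ V_ov = 1.43 V, the device is in saturation.
I_D = ½ k_n V_ov² = 0.5 × 1.21 × 1.43² = 1.23 mA.

Saturation; I_D = 1.23 mA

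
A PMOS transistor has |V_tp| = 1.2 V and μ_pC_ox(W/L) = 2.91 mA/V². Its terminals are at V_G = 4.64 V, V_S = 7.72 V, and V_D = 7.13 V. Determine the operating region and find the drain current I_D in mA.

Triode; I_D = 2.72 mA

V_SG = V_S − V_G = 7.72 − 4.64 = 3.08 V; V_SD = V_S − V_D = 7.72 − 7.13 = 0.59 V.
V_ov = V_SG − |V_tp| = 3.08 − 1.2 = 1.88 V.
Since V_SD = 0.59 V < V_ov = 1.88 V, the device is in the triode region.
I_D = k_p [V_ov · V_SD − ½ V_SD²] = 2.91 × [1.88 × 0.59 − 0.5 × 0.59²] = 2.72 mA.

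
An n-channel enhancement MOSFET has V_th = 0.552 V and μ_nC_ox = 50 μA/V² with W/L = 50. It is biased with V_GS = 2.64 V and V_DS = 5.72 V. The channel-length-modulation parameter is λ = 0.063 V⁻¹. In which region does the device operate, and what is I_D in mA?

Saturation; I_D = 7.41 mA

k_n = μ_nC_ox · (W/L) = 2.5 mA/V².
V_ov = V_GS − V_th = 2.64 − 0.552 = 2.09 V.
Since V_DS = 5.72 V ≥ V_ov = 2.09 V, the device is in saturation.
I_D = ½ k_n V_ov² (1 + λ V_DS) = 0.5 × 2.5 × 2.09² × (1 + 0.063 × 5.72) = 7.41 mA.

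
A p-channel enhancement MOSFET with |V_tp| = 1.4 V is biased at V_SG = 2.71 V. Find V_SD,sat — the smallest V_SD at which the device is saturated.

V_SD,sat = 1.31 V

The boundary between triode and saturation is V_SD = V_SG − |V_tp| = V_ov.
V_ov = 2.71 − 1.4 = 1.31 V.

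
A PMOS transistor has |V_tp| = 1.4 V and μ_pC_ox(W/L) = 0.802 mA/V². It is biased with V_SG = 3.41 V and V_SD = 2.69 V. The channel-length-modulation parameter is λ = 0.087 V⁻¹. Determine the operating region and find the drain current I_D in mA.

Saturation; I_D = 2.00 mA

V_ov = V_SG − |V_tp| = 3.41 − 1.4 = 2.01 V.
Since V_SD = 2.69 V ≥ V_ov = 2.01 V, the device is in saturation.
I_D = ½ k_p V_ov² (1 + λ V_SD) = 0.5 × 0.802 × 2.01² × (1 + 0.087 × 2.69) = 2 mA.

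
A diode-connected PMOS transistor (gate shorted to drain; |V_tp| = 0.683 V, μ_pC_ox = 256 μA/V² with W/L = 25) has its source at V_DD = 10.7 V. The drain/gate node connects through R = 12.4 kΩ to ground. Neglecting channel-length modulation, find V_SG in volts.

With gate tied to drain, V_SG = V_SD ≥ V_SG − |V_tp|, so the device is in saturation.
k_p = μ_pC_ox · (W/L) = 6.4 mA/V².
KCL at the drain: ½ k_p (V_SG − |V_tp|)² = (V_DD − V_SG)/R.
Let x = V_SG − 0.683. Then 39.7 x² + x − 10.02 = 0, giving x = 0.49 V (positive root), so V_SG = 1.17 V.
I_D = (V_DD − V_SG)/R = (10.7 − 1.17) / 12.4 = 0.768 mA.

V_SG = 1.17 V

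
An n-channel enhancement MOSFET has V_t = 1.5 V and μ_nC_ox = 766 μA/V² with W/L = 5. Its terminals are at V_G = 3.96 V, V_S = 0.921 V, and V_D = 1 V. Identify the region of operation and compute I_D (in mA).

Triode; I_D = 0.454 mA

V_GS = V_G − V_S = 3.96 − 0.921 = 3.04 V; V_DS = V_D − V_S = 1 − 0.921 = 0.079 V.
k_n = μ_nC_ox · (W/L) = 3.83 mA/V².
V_ov = V_GS − V_t = 3.04 − 1.5 = 1.54 V.
Since V_DS = 0.079 V < V_ov = 1.54 V, the device is in the triode region.
I_D = k_n [V_ov · V_DS − ½ V_DS²] = 3.83 × [1.54 × 0.079 − 0.5 × 0.079²] = 0.454 mA.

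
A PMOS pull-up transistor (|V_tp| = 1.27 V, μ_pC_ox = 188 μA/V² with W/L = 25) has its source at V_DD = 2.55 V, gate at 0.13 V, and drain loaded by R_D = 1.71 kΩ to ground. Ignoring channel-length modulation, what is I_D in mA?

I_D = 1.33 mA

V_SG = V_DD − V_G = 2.55 − 0.13 = 2.42 V, so V_ov = 2.42 − 1.27 = 1.15 V.
k_p = μ_pC_ox · (W/L) = 4.7 mA/V².
Assume saturation: I_D = ½ k_p V_ov² = 0.5 × 4.7 × 1.15² = 3.11 mA, giving V_SD = V_DD − I_D R_D = 2.55 − 3.11 × 1.71 = -2.76 V.
But -2.76 V < V_ov = 1.15 V, so the device is actually in triode.
In triode I_D = k_p[V_ov V_SD − ½ V_SD²] and I_D = (V_DD − V_SD)/R_D. Equating: 4.02 V_SD² − 10.24 V_SD + 2.55 = 0, giving V_SD = 0.28 V (the root below V_ov).
I_D = (2.55 − 0.28) / 1.71 = 1.33 mA.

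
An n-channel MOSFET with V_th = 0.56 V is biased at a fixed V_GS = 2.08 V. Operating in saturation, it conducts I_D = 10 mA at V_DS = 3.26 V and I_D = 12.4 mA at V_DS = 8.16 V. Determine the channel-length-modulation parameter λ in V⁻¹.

With V_GS fixed, I_D ∝ (1 + λ V_DS) in saturation, so I_D2/I_D1 = (1 + λ V_DS2)/(1 + λ V_DS1).
12.4/10 = 1.24 = (1 + 8.16 λ)/(1 + 3.26 λ).
Solving: λ (I_D1 V_DS2 − I_D2 V_DS1) = I_D2 − I_D1, so λ = (12.4 − 10) / (10 × 8.16 − 12.4 × 3.26) = 2.4 / 41.2 = 0.0583 V⁻¹.

λ = 0.0583 V⁻¹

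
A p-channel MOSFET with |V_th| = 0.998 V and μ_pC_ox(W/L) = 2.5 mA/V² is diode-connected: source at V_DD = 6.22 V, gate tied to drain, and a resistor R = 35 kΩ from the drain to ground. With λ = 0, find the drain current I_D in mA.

With gate tied to drain, V_SG = V_SD ≥ V_SG − |V_th|, so the device is in saturation.
KCL at the drain: ½ k_p (V_SG − |V_th|)² = (V_DD − V_SG)/R.
Let x = V_SG − 0.998. Then 43.8 x² + x − 5.222 = 0, giving x = 0.334 V (positive root), so V_SG = 1.33 V.
I_D = (V_DD − V_SG)/R = (6.22 − 1.33) / 35 = 0.14 mA.

I_D = 0.140 mA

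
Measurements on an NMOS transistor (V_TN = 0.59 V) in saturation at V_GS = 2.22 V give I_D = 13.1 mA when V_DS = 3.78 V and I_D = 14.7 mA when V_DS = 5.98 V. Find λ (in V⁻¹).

λ = 0.0703 V⁻¹

With V_GS fixed, I_D ∝ (1 + λ V_DS) in saturation, so I_D2/I_D1 = (1 + λ V_DS2)/(1 + λ V_DS1).
14.7/13.1 = 1.122 = (1 + 5.98 λ)/(1 + 3.78 λ).
Solving: λ (I_D1 V_DS2 − I_D2 V_DS1) = I_D2 − I_D1, so λ = (14.7 − 13.1) / (13.1 × 5.98 − 14.7 × 3.78) = 1.6 / 22.8 = 0.0703 V⁻¹.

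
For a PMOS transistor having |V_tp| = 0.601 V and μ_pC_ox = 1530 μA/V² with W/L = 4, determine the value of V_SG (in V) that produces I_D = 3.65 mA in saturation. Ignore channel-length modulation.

k_p = μ_pC_ox · (W/L) = 6.12 mA/V².
In saturation I_D = ½ k_p (V_SG − |V_tp|)², so V_SG − |V_tp| = √(2 I_D / k_p) = √(2 × 3.65 / 6.12) = 1.09 V.
V_SG = 0.601 + 1.09 = 1.69 V.

V_SG = 1.69 V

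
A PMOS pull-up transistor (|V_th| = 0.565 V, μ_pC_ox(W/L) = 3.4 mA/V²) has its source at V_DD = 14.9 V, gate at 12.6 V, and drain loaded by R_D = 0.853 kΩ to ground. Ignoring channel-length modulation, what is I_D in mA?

V_SG = V_DD − V_G = 14.9 − 12.6 = 2.3 V, so V_ov = 2.3 − 0.565 = 1.74 V.
Assume saturation: I_D = ½ k_p V_ov² = 0.5 × 3.4 × 1.74² = 5.12 mA, giving V_SD = V_DD − I_D R_D = 14.9 − 5.12 × 0.853 = 10.5 V.
V_SD = 10.5 V ≥ V_ov = 1.74 V, confirming saturation.

I_D = 5.12 mA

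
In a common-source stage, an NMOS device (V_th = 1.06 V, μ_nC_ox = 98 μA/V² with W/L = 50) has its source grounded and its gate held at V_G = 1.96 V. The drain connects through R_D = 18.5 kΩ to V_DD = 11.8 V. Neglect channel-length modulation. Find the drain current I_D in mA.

I_D = 0.629 mA

V_GS = V_G = 1.96 V, so V_ov = 1.96 − 1.06 = 0.9 V.
k_n = μ_nC_ox · (W/L) = 4.9 mA/V².
Assume saturation: I_D = ½ k_n V_ov² = 0.5 × 4.9 × 0.9² = 1.98 mA, giving V_DS = V_DD − I_D R_D = 11.8 − 1.98 × 18.5 = -24.9 V.
But -24.9 V < V_ov = 0.9 V, so the device is actually in triode.
In triode I_D = k_n[V_ov V_DS − ½ V_DS²] and I_D = (V_DD − V_DS)/R_D. Equating: 45.3 V_DS² − 82.58 V_DS + 11.8 = 0, giving V_DS = 0.156 V (the root below V_ov).
I_D = (11.8 − 0.156) / 18.5 = 0.629 mA.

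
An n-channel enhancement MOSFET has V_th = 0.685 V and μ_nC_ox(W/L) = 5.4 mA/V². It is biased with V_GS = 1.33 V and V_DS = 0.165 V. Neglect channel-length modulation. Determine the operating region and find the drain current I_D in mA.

Triode; I_D = 0.501 mA

V_ov = V_GS − V_th = 1.33 − 0.685 = 0.645 V.
Since V_DS = 0.165 V < V_ov = 0.645 V, the device is in the triode region.
I_D = k_n [V_ov · V_DS − ½ V_DS²] = 5.4 × [0.645 × 0.165 − 0.5 × 0.165²] = 0.501 mA.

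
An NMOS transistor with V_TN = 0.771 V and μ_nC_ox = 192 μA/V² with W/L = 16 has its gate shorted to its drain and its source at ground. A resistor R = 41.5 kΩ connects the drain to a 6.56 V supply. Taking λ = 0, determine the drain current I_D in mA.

I_D = 0.132 mA

With gate tied to drain, V_GS = V_DS ≥ V_GS − V_TN, so the device is in saturation.
k_n = μ_nC_ox · (W/L) = 3.072 mA/V².
KCL at the drain: ½ k_n (V_GS − V_TN)² = (V_DD − V_GS)/R.
Let x = V_GS − 0.771. Then 63.7 x² + x − 5.789 = 0, giving x = 0.294 V (positive root), so V_GS = 1.06 V.
I_D = (V_DD − V_GS)/R = (6.56 − 1.06) / 41.5 = 0.132 mA.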